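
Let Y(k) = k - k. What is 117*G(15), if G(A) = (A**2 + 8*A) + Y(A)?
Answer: 40365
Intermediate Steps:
Y(k) = 0
G(A) = A**2 + 8*A (G(A) = (A**2 + 8*A) + 0 = A**2 + 8*A)
117*G(15) = 117*(15*(8 + 15)) = 117*(15*23) = 117*345 = 40365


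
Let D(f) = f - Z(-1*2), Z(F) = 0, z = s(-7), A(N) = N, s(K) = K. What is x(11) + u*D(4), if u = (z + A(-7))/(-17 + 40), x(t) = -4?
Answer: -148/23 ≈ -6.4348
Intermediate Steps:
z = -7
D(f) = f (D(f) = f - 1*0 = f + 0 = f)
u = -14/23 (u = (-7 - 7)/(-17 + 40) = -14/23 ≈ -0.60870)
x(11) + u*D(4) = -4 - 14/23*4 = -4 - 56/23 = -148/23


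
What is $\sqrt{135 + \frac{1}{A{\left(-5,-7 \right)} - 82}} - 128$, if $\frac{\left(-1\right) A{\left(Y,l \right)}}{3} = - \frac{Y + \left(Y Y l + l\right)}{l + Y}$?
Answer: $-128 + \frac{\sqrt{2683371}}{141} \approx -116.38$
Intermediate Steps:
$A{\left(Y,l \right)} = \frac{3 \left(Y + l + l Y^{2}\right)}{Y + l}$ ($A{\left(Y,l \right)} = - 3 \left(- \frac{Y + \left(Y Y l + l\right)}{l + Y}\right) = - 3 \left(- \frac{Y + \left(Y^{2} l + l\right)}{Y + l}\right) = - 3 \left(- \frac{Y + \left(l Y^{2} + l\right)}{Y + l}\right) = - 3 \left(- \frac{Y + \left(l + l Y^{2}\right)}{Y + l}\right) = - 3 \left(- \frac{Y + l + l Y^{2}}{Y + l}\right) = \frac{3 \left(Y + l + l Y^{2}\right)}{Y + l}$)
$\sqrt{135 + \frac{1}{A{\left(-5,-7 \right)} - 82}} - 128 = \sqrt{135 + \frac{1}{\frac{3 \left(-5 - 7 - 7 \left(-5\right)^{2}\right)}{-5 - 7} - 82}} - 128 = \sqrt{135 + \frac{1}{\frac{3 \left(-5 - 7 - 175\right)}{-12} - 82}} - 128 = \sqrt{135 + \frac{1}{3 \left(- \frac{1}{12}\right) \left(-5 - 7 - 175\right) - 82}} - 128 = \sqrt{135 + \frac{1}{3 \left(- \frac{1}{12}\right) \left(-187\right) - 82}} - 128 = \sqrt{135 + \frac{1}{\frac{187}{4} - 82}} - 128 = \sqrt{135 + \frac{1}{- \frac{141}{4}}} - 128 = \sqrt{135 - \frac{4}{141}} - 128 = \sqrt{\frac{19031}{141}} - 128 = \frac{\sqrt{2683371}}{141} - 128 = -128 + \frac{\sqrt{2683371}}{141}$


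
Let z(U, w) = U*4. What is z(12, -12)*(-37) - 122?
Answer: -1898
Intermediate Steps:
z(U, w) = 4*U
z(12, -12)*(-37) - 122 = (4*12)*(-37) - 122 = 48*(-37) - 122 = -1776 - 122 = -1898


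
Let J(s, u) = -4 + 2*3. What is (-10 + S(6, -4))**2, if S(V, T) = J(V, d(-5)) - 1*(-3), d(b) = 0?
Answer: 25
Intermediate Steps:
J(s, u) = 2 (J(s, u) = -4 + 6 = 2)
S(V, T) = 5 (S(V, T) = 2 - 1*(-3) = 2 + 3 = 5)
(-10 + S(6, -4))**2 = (-10 + 5)**2 = (-5)**2 = 25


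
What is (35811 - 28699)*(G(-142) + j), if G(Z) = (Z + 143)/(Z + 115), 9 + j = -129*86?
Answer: -2132049584/27 ≈ -7.8965e+7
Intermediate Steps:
j = -11103 (j = -9 - 129*86 = -9 - 11094 = -11103)
G(Z) = (143 + Z)/(115 + Z)
(35811 - 28699)*(G(-142) + j) = (35811 - 28699)*((143 - 142)/(115 - 142) - 11103) = 7112*(1/(-27) - 11103) = 7112*(-1/27*1 - 11103) = 7112*(-1/27 - 11103) = 7112*(-299782/27) = -2132049584/27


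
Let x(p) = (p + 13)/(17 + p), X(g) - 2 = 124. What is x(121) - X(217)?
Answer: -8627/69 ≈ -125.03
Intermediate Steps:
X(g) = 126 (X(g) = 2 + 124 = 126)
x(p) = (13 + p)/(17 + p)
x(121) - X(217) = (13 + 121)/(17 + 121) - 1*126 = 134/138 - 126 = (1/138)*134 - 126 = 67/69 - 126 = -8627/69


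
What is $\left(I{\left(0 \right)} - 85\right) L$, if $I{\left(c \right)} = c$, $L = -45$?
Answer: $3825$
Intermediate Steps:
$\left(I{\left(0 \right)} - 85\right) L = \left(0 - 85\right) \left(-45\right) = \left(-85\right) \left(-45\right) = 3825$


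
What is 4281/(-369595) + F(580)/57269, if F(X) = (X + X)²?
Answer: 497081863411/21166336055 ≈ 23.485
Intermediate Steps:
F(X) = 4*X² (F(X) = (2*X)² = 4*X²)
4281/(-369595) + F(580)/57269 = 4281/(-369595) + (4*580²)/57269 = 4281*(-1/369595) + (4*336400)*(1/57269) = -4281/369595 + 1345600*(1/57269) = -4281/369595 + 1345600/57269 = 497081863411/21166336055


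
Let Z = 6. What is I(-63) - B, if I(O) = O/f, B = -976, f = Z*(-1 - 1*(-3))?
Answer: 3883/4 ≈ 970.75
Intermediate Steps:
f = 12 (f = 6*(-1 - 1*(-3)) = 6*(-1 + 3) = 6*2 = 12)
I(O) = O/12
I(-63) - B = (1/12)*(-63) - 1*(-976) = -21/4 + 976 = 3883/4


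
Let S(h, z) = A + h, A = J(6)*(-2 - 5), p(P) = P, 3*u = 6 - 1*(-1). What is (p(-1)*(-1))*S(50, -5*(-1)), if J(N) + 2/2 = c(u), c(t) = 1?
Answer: 50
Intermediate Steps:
u = 7/3 (u = (6 - 1*(-1))/3 = (6 + 1)/3 = (⅓)*7 = 7/3 ≈ 2.3333)
J(N) = 0 (J(N) = -1 + 1 = 0)
A = 0 (A = 0*(-2 - 5) = 0*(-7) = 0)
S(h, z) = h (S(h, z) = 0 + h = h)
(p(-1)*(-1))*S(50, -5*(-1)) = -1*(-1)*50 = 1*50 = 50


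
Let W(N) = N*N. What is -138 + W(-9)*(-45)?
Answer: -3783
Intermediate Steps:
W(N) = N²
-138 + W(-9)*(-45) = -138 + (-9)²*(-45) = -138 + 81*(-45) = -138 - 3645 = -3783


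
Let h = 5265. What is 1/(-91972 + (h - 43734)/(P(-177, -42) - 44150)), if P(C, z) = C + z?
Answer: -44369/4080667199 ≈ -1.0873e-5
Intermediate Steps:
1/(-91972 + (h - 43734)/(P(-177, -42) - 44150)) = 1/(-91972 + (5265 - 43734)/((-177 - 42) - 44150)) = 1/(-91972 - 38469/(-219 - 44150)) = 1/(-91972 - 38469/(-44369)) = 1/(-91972 - 38469*(-1/44369)) = 1/(-91972 + 38469/44369) = 1/(-4080667199/44369) = -44369/4080667199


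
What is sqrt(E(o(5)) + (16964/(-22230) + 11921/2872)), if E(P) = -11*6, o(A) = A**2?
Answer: I*sqrt(1772332850008370)/5320380 ≈ 7.9128*I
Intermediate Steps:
E(P) = -66
sqrt(E(o(5)) + (16964/(-22230) + 11921/2872)) = sqrt(-66 + (16964/(-22230) + 11921/2872)) = sqrt(-66 + (16964*(-1/22230) + 11921*(1/2872))) = sqrt(-66 + (-8482/11115 + 11921/2872)) = sqrt(-66 + 108141611/31922280) = sqrt(-1998728869/31922280) = I*sqrt(1772332850008370)/5320380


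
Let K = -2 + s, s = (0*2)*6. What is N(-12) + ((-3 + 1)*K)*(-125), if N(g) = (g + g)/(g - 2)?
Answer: -3488/7 ≈ -498.29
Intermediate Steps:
s = 0 (s = 0*6 = 0)
N(g) = 2*g/(-2 + g) (N(g) = (2*g)/(-2 + g) = 2*g/(-2 + g))
K = -2 (K = -2 + 0 = -2)
N(-12) + ((-3 + 1)*K)*(-125) = 2*(-12)/(-2 - 12) + ((-3 + 1)*(-2))*(-125) = 2*(-12)/(-14) - 2*(-2)*(-125) = 2*(-12)*(-1/14) + 4*(-125) = 12/7 - 500 = -3488/7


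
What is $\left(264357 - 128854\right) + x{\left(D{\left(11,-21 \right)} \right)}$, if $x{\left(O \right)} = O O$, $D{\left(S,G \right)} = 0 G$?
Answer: $135503$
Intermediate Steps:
$D{\left(S,G \right)} = 0$
$x{\left(O \right)} = O^{2}$
$\left(264357 - 128854\right) + x{\left(D{\left(11,-21 \right)} \right)} = \left(264357 - 128854\right) + 0^{2} = 135503 + 0 = 135503$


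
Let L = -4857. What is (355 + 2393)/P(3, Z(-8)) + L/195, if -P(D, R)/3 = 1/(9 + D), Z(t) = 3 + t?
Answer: -716099/65 ≈ -11017.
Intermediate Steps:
P(D, R) = -3/(9 + D)
(355 + 2393)/P(3, Z(-8)) + L/195 = (355 + 2393)/((-3/(9 + 3))) - 4857/195 = 2748/((-3/12)) - 4857*1/195 = 2748/((-3*1/12)) - 1619/65 = 2748/(-¼) - 1619/65 = 2748*(-4) - 1619/65 = -10992 - 1619/65 = -716099/65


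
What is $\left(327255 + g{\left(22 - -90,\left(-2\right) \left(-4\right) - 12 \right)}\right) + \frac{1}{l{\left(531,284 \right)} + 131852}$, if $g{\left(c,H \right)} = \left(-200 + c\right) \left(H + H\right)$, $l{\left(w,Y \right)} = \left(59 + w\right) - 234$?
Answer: $\frac{43358803473}{132208} \approx 3.2796 \cdot 10^{5}$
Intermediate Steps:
$l{\left(w,Y \right)} = -175 + w$
$g{\left(c,H \right)} = 2 H \left(-200 + c\right)$ ($g{\left(c,H \right)} = \left(-200 + c\right) 2 H = 2 H \left(-200 + c\right)$)
$\left(327255 + g{\left(22 - -90,\left(-2\right) \left(-4\right) - 12 \right)}\right) + \frac{1}{l{\left(531,284 \right)} + 131852} = \left(327255 + 2 \left(\left(-2\right) \left(-4\right) - 12\right) \left(-200 + \left(22 - -90\right)\right)\right) + \frac{1}{\left(-175 + 531\right) + 131852} = \left(327255 + 2 \left(8 - 12\right) \left(-200 + \left(22 + 90\right)\right)\right) + \frac{1}{356 + 131852} = \left(327255 + 2 \left(-4\right) \left(-200 + 112\right)\right) + \frac{1}{132208} = \left(327255 + 2 \left(-4\right) \left(-88\right)\right) + \frac{1}{132208} = \left(327255 + 704\right) + \frac{1}{132208} = 327959 + \frac{1}{132208} = \frac{43358803473}{132208}$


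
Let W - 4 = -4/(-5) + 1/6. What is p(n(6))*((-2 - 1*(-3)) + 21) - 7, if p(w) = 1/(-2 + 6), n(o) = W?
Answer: -3/2 ≈ -1.5000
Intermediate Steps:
W = 149/30 (W = 4 + (-4/(-5) + 1/6) = 4 + (-4*(-1/5) + 1*(1/6)) = 4 + (4/5 + 1/6) = 4 + 29/30 = 149/30 ≈ 4.9667)
n(o) = 149/30
p(w) = 1/4
p(n(6))*((-2 - 1*(-3)) + 21) - 7 = ((-2 - 1*(-3)) + 21)/4 - 7 = ((-2 + 3) + 21)/4 - 7 = (1 + 21)/4 - 7 = (1/4)*22 - 7 = 11/2 - 7 = -3/2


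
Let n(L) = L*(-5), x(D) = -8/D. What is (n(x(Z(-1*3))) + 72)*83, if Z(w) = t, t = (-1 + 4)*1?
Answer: 21248/3 ≈ 7082.7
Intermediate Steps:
t = 3 (t = 3*1 = 3)
Z(w) = 3
x(D) = -8/D
n(L) = -5*L
(n(x(Z(-1*3))) + 72)*83 = (-(-40)/3 + 72)*83 = (-5*(-8/3) + 72)*83 = (40/3 + 72)*83 = (256/3)*83 = 21248/3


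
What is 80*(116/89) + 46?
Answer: 13374/89 ≈ 150.27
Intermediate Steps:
80*(116/89) + 46 = 9280/89 + 46 = 13374/89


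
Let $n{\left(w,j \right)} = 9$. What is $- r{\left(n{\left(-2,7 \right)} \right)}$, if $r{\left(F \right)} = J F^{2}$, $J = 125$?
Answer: $-10125$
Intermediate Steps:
$r{\left(F \right)} = 125 F^{2}$
$- r{\left(n{\left(-2,7 \right)} \right)} = - 125 \cdot 9^{2} = - 125 \cdot 81 = \left(-1\right) 10125 = -10125$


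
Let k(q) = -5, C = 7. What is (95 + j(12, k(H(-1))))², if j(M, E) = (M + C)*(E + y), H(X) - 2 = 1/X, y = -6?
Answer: 12996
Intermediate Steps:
H(X) = 2 + 1/X
j(M, E) = (-6 + E)*(7 + M) (j(M, E) = (M + 7)*(E - 6) = (7 + M)*(-6 + E) = (-6 + E)*(7 + M))
(95 + j(12, k(H(-1))))² = (95 + (-42 - 6*12 + 7*(-5) - 5*12))² = (95 + (-42 - 72 - 35 - 60))² = (95 - 209)² = (-114)² = 12996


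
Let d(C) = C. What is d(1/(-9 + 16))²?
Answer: 1/49 ≈ 0.020408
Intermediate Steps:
d(1/(-9 + 16))² = (1/(-9 + 16))² = (1/7)² = (⅐)² = 1/49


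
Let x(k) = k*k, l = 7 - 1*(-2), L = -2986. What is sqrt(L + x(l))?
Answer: I*sqrt(2905) ≈ 53.898*I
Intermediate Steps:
l = 9 (l = 7 + 2 = 9)
x(k) = k**2
sqrt(L + x(l)) = sqrt(-2986 + 9**2) = sqrt(-2986 + 81) = sqrt(-2905) = I*sqrt(2905)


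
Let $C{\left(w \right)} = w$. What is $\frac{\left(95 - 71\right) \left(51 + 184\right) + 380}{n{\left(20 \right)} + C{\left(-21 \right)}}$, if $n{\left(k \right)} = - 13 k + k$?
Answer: $- \frac{6020}{261} \approx -23.065$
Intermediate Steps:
$n{\left(k \right)} = - 12 k$
$\frac{\left(95 - 71\right) \left(51 + 184\right) + 380}{n{\left(20 \right)} + C{\left(-21 \right)}} = \frac{\left(95 - 71\right) \left(51 + 184\right) + 380}{\left(-12\right) 20 - 21} = \frac{24 \cdot 235 + 380}{-240 - 21} = \frac{5640 + 380}{-261} = 6020 \left(- \frac{1}{261}\right) = - \frac{6020}{261}$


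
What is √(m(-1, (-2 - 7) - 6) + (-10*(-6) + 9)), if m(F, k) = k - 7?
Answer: √47 ≈ 6.8557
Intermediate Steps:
m(F, k) = -7 + k
√(m(-1, (-2 - 7) - 6) + (-10*(-6) + 9)) = √((-7 + ((-2 - 7) - 6)) + (-10*(-6) + 9)) = √((-7 + (-9 - 6)) + (60 + 9)) = √((-7 - 15) + 69) = √(-22 + 69) = √47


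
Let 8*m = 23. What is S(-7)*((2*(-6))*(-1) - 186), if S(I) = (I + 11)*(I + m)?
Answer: 2871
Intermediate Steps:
m = 23/8 (m = (⅛)*23 = 23/8 ≈ 2.8750)
S(I) = (11 + I)*(23/8 + I) (S(I) = (I + 11)*(I + 23/8) = (11 + I)*(23/8 + I))
S(-7)*((2*(-6))*(-1) - 186) = (253/8 + (-7)² + (111/8)*(-7))*((2*(-6))*(-1) - 186) = (253/8 + 49 - 777/8)*(-12*(-1) - 186) = -33*(12 - 186)/2 = -33/2*(-174) = 2871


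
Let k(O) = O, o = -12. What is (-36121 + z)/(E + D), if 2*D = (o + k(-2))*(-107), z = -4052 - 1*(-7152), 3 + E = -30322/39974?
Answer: -219996909/4965047 ≈ -44.309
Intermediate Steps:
E = -75122/19987 (E = -3 - 30322/39974 = -3 - 30322*1/39974 = -3 - 15161/19987 = -75122/19987 ≈ -3.7585)
z = 3100 (z = -4052 + 7152 = 3100)
D = 749 (D = ((-12 - 2)*(-107))/2 = (-14*(-107))/2 = (1/2)*1498 = 749)
(-36121 + z)/(E + D) = (-36121 + 3100)/(-75122/19987 + 749) = -33021/14895141/19987 = -33021*19987/14895141 = -219996909/4965047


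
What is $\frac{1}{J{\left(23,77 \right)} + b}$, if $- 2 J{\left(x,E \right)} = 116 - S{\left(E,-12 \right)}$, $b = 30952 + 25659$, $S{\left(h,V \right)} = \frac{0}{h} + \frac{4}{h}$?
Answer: $\frac{77}{4354583} \approx 1.7683 \cdot 10^{-5}$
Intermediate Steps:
$S{\left(h,V \right)} = \frac{4}{h}$ ($S{\left(h,V \right)} = 0 + \frac{4}{h} = \frac{4}{h}$)
$b = 56611$
$J{\left(x,E \right)} = -58 + \frac{2}{E}$ ($J{\left(x,E \right)} = - \frac{116 - \frac{4}{E}}{2} = -58 + \frac{2}{E}$)
$\frac{1}{J{\left(23,77 \right)} + b} = \frac{1}{\left(-58 + \frac{2}{77}\right) + 56611} = \frac{1}{- \frac{4464}{77} + 56611} = \frac{1}{\frac{4354583}{77}} = \frac{77}{4354583}$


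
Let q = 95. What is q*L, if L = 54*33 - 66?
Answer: 163020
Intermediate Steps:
L = 1716 (L = 1782 - 66 = 1716)
q*L = 95*1716 = 163020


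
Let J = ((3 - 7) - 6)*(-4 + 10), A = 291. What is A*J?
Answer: -17460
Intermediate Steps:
J = -60 (J = (-4 - 6)*6 = -10*6 = -60)
A*J = 291*(-60) = -17460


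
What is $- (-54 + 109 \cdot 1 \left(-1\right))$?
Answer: $163$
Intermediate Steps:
$- (-54 + 109 \cdot 1 \left(-1\right)) = - (-54 + 109 \left(-1\right)) = - (-54 - 109) = \left(-1\right) \left(-163\right) = 163$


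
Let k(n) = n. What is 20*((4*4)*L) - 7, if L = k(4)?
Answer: 1273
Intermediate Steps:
L = 4
20*((4*4)*L) - 7 = 20*((4*4)*4) - 7 = 20*(16*4) - 7 = 20*64 - 7 = 1280 - 7 = 1273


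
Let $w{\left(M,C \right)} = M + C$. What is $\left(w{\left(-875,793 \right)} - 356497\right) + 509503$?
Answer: $152924$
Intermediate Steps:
$w{\left(M,C \right)} = C + M$
$\left(w{\left(-875,793 \right)} - 356497\right) + 509503 = \left(\left(793 - 875\right) - 356497\right) + 509503 = \left(-82 - 356497\right) + 509503 = -356579 + 509503 = 152924$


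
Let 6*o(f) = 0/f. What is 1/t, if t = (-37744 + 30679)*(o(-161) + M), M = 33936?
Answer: -1/239757840 ≈ -4.1709e-9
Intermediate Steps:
o(f) = 0 (o(f) = (0/f)/6 = (⅙)*0 = 0)
t = -239757840 (t = (-37744 + 30679)*(0 + 33936) = -7065*33936 = -239757840)
1/t = 1/(-239757840) = -1/239757840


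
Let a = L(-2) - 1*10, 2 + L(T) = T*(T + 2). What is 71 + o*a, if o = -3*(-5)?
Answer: -109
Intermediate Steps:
L(T) = -2 + T*(2 + T) (L(T) = -2 + T*(T + 2) = -2 + T*(2 + T))
o = 15
a = -12 (a = (-2 + (-2)² + 2*(-2)) - 1*10 = (-2 + 4 - 4) - 10 = -2 - 10 = -12)
71 + o*a = 71 + 15*(-12) = 71 - 180 = -109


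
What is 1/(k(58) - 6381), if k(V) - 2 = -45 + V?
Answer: -1/6366 ≈ -0.00015708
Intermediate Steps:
k(V) = -43 + V (k(V) = 2 + (-45 + V) = -43 + V)
1/(k(58) - 6381) = 1/((-43 + 58) - 6381) = 1/(15 - 6381) = 1/(-6366) = -1/6366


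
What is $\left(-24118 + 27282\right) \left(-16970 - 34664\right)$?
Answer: $-163369976$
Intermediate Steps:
$\left(-24118 + 27282\right) \left(-16970 - 34664\right) = 3164 \left(-51634\right) = -163369976$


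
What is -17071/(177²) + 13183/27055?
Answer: -48845698/847606095 ≈ -0.057628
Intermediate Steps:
-17071/(177²) + 13183/27055 = -17071/31329 + 13183*(1/27055) = -17071*1/31329 + 13183/27055 = -17071/31329 + 13183/27055 = -48845698/847606095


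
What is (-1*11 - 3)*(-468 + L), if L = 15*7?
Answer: 5082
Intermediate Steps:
L = 105
(-1*11 - 3)*(-468 + L) = (-1*11 - 3)*(-468 + 105) = (-11 - 3)*(-363) = -14*(-363) = 5082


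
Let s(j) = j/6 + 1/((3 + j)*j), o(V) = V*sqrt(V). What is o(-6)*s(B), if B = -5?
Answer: 22*I*sqrt(6)/5 ≈ 10.778*I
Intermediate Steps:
o(V) = V**(3/2)
s(j) = j/6 + 1/(j*(3 + j)) (s(j) = j*(1/6) + 1/(j*(3 + j)) = j/6 + 1/(j*(3 + j)))
o(-6)*s(B) = (-6)**(3/2)*((1/6)*(6 + (-5)**3 + 3*(-5)**2)/(-5*(3 - 5))) = (-6*I*sqrt(6))*((1/6)*(-1/5)*(6 - 125 + 3*25)/(-2)) = (-6*I*sqrt(6))*((1/6)*(-1/5)*(-1/2)*(6 - 125 + 75)) = (-6*I*sqrt(6))*((1/6)*(-1/5)*(-1/2)*(-44)) = -6*I*sqrt(6)*(-11/15) = 22*I*sqrt(6)/5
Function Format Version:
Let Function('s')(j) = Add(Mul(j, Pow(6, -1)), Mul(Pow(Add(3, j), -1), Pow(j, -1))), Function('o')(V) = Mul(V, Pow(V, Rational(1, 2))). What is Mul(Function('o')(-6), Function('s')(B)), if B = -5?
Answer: Mul(Rational(22, 5), I, Pow(6, Rational(1, 2))) ≈ Mul(10.778, I)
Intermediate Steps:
Function('o')(V) = Pow(V, Rational(3, 2))
Function('s')(j) = Add(Mul(Rational(1, 6), j), Mul(Pow(j, -1), Pow(Add(3, j), -1))) (Function('s')(j) = Add(Mul(j, Rational(1, 6)), Mul(Pow(j, -1), Pow(Add(3, j), -1))) = Add(Mul(Rational(1, 6), j), Mul(Pow(j, -1), Pow(Add(3, j), -1))))
Mul(Function('o')(-6), Function('s')(B)) = Mul(Pow(-6, Rational(3, 2)), Mul(Rational(1, 6), Pow(-5, -1), Pow(Add(3, -5), -1), Add(6, Pow(-5, 3), Mul(3, Pow(-5, 2))))) = Mul(Mul(-6, I, Pow(6, Rational(1, 2))), Mul(Rational(1, 6), Rational(-1, 5), Pow(-2, -1), Add(6, -125, Mul(3, 25)))) = Mul(Mul(-6, I, Pow(6, Rational(1, 2))), Mul(Rational(1, 6), Rational(-1, 5), Rational(-1, 2), Add(6, -125, 75))) = Mul(Mul(-6, I, Pow(6, Rational(1, 2))), Mul(Rational(1, 6), Rational(-1, 5), Rational(-1, 2), -44)) = Mul(Mul(-6, I, Pow(6, Rational(1, 2))), Rational(-11, 15)) = Mul(Rational(22, 5), I, Pow(6, Rational(1, 2)))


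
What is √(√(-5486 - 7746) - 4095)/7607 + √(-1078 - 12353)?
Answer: √(-4095 + 4*I*√827)/7607 + 11*I*√111 ≈ 0.00011814 + 115.9*I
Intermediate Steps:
√(√(-5486 - 7746) - 4095)/7607 + √(-1078 - 12353) = √(√(-13232) - 4095)*(1/7607) + √(-13431) = √(4*I*√827 - 4095)*(1/7607) + 11*I*√111 = √(-4095 + 4*I*√827)*(1/7607) + 11*I*√111 = √(-4095 + 4*I*√827)/7607 + 11*I*√111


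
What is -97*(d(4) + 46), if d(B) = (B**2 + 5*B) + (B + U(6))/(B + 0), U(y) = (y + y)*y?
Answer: -9797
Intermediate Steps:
U(y) = 2*y**2 (U(y) = (2*y)*y = 2*y**2)
d(B) = B**2 + 5*B + (72 + B)/B (d(B) = (B**2 + 5*B) + (B + 2*6**2)/(B + 0) = (B**2 + 5*B) + (B + 2*36)/B = (B**2 + 5*B) + (B + 72)/B = (B**2 + 5*B) + (72 + B)/B = B**2 + 5*B + (72 + B)/B)
-97*(d(4) + 46) = -97*((1 + 4**2 + 5*4 + 72/4) + 46) = -97*((1 + 16 + 20 + 72*(1/4)) + 46) = -97*((1 + 16 + 20 + 18) + 46) = -97*(55 + 46) = -97*101 = -9797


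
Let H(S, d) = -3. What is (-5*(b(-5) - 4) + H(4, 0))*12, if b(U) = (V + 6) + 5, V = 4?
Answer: -696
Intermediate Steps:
b(U) = 15 (b(U) = (4 + 6) + 5 = 10 + 5 = 15)
(-5*(b(-5) - 4) + H(4, 0))*12 = (-5*(15 - 4) - 3)*12 = (-5*11 - 3)*12 = (-55 - 3)*12 = -58*12 = -696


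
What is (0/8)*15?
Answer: 0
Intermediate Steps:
(0/8)*15 = ((1/8)*0)*15 = 0*15 = 0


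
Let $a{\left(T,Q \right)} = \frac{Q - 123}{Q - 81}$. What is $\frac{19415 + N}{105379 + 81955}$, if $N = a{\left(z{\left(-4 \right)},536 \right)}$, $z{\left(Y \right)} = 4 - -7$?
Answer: $\frac{631017}{6088355} \approx 0.10364$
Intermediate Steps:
$z{\left(Y \right)} = 11$ ($z{\left(Y \right)} = 4 + 7 = 11$)
$a{\left(T,Q \right)} = \frac{-123 + Q}{-81 + Q}$
$N = \frac{59}{65}$ ($N = \frac{-123 + 536}{-81 + 536} = \frac{1}{455} \cdot 413 = \frac{59}{65} \approx 0.90769$)
$\frac{19415 + N}{105379 + 81955} = \frac{19415 + \frac{59}{65}}{105379 + 81955} = \frac{1262034}{65 \cdot 187334} = \frac{1262034}{65} \cdot \frac{1}{187334} = \frac{631017}{6088355}$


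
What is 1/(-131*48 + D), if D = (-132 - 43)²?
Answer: 1/24337 ≈ 4.1090e-5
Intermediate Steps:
D = 30625 (D = (-175)² = 30625)
1/(-131*48 + D) = 1/(-131*48 + 30625) = 1/(-6288 + 30625) = 1/24337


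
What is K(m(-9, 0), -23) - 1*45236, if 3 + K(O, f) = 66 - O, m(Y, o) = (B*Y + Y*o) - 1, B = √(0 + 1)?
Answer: -45163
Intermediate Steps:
B = 1 (B = √1 = 1)
m(Y, o) = -1 + Y + Y*o (m(Y, o) = (1*Y + Y*o) - 1 = (Y + Y*o) - 1 = -1 + Y + Y*o)
K(O, f) = 63 - O (K(O, f) = -3 + (66 - O) = 63 - O)
K(m(-9, 0), -23) - 1*45236 = (63 - (-1 - 9 - 9*0)) - 1*45236 = (63 - (-1 - 9 + 0)) - 45236 = (63 - 1*(-10)) - 45236 = (63 + 10) - 45236 = 73 - 45236 = -45163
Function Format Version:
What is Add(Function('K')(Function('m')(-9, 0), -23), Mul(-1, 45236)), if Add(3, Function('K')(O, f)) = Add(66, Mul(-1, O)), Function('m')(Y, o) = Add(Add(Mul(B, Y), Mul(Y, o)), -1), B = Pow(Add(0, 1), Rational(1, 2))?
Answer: -45163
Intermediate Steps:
B = 1 (B = Pow(1, Rational(1, 2)) = 1)
Function('m')(Y, o) = Add(-1, Y, Mul(Y, o)) (Function('m')(Y, o) = Add(Add(Mul(1, Y), Mul(Y, o)), -1) = Add(Add(Y, Mul(Y, o)), -1) = Add(-1, Y, Mul(Y, o)))
Function('K')(O, f) = Add(63, Mul(-1, O)) (Function('K')(O, f) = Add(-3, Add(66, Mul(-1, O))) = Add(63, Mul(-1, O)))
Add(Function('K')(Function('m')(-9, 0), -23), Mul(-1, 45236)) = Add(Add(63, Mul(-1, Add(-1, -9, Mul(-9, 0)))), Mul(-1, 45236)) = Add(Add(63, Mul(-1, Add(-1, -9, 0))), -45236) = Add(Add(63, Mul(-1, -10)), -45236) = Add(Add(63, 10), -45236) = Add(73, -45236) = -45163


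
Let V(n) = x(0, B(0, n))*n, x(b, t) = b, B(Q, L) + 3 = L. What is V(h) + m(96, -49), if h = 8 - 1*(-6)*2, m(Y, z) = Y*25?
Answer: 2400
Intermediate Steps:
B(Q, L) = -3 + L
m(Y, z) = 25*Y
h = 20 (h = 8 + 6*2 = 8 + 12 = 20)
V(n) = 0 (V(n) = 0*n = 0)
V(h) + m(96, -49) = 0 + 25*96 = 0 + 2400 = 2400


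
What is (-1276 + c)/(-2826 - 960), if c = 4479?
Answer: -3203/3786 ≈ -0.84601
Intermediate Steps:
(-1276 + c)/(-2826 - 960) = (-1276 + 4479)/(-2826 - 960) = 3203/(-3786) = 3203*(-1/3786) = -3203/3786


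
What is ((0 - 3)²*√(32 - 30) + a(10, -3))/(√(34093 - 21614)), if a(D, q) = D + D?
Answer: √12479*(20 + 9*√2)/12479 ≈ 0.29297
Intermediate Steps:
a(D, q) = 2*D
((0 - 3)²*√(32 - 30) + a(10, -3))/(√(34093 - 21614)) = ((0 - 3)²*√(32 - 30) + 2*10)/(√(34093 - 21614)) = ((-3)²*√2 + 20)/(√12479) = (9*√2 + 20)*(√12479/12479) = (20 + 9*√2)*(√12479/12479) = √12479*(20 + 9*√2)/12479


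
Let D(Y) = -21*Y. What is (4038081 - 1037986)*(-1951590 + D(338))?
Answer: -5876250075360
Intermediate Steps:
(4038081 - 1037986)*(-1951590 + D(338)) = (4038081 - 1037986)*(-1951590 - 21*338) = 3000095*(-1951590 - 7098) = 3000095*(-1958688) = -5876250075360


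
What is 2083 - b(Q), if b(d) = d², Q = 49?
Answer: -318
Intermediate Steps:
2083 - b(Q) = 2083 - 1*49² = 2083 - 1*2401 = 2083 - 2401 = -318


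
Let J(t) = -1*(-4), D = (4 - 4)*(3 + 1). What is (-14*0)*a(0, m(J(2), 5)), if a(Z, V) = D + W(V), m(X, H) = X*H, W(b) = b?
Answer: 0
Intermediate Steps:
D = 0 (D = 0*4 = 0)
J(t) = 4
m(X, H) = H*X
a(Z, V) = V (a(Z, V) = 0 + V = V)
(-14*0)*a(0, m(J(2), 5)) = (-14*0)*(5*4) = 0*20 = 0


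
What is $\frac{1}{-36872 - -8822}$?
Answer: $- \frac{1}{28050} \approx -3.5651 \cdot 10^{-5}$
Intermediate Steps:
$\frac{1}{-36872 - -8822} = \frac{1}{-36872 + \left(155 + 8667\right)} = \frac{1}{-36872 + 8822} = \frac{1}{-28050} = - \frac{1}{28050}$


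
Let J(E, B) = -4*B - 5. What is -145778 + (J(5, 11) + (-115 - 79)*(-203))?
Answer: -106445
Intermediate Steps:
J(E, B) = -5 - 4*B
-145778 + (J(5, 11) + (-115 - 79)*(-203)) = -145778 + ((-5 - 4*11) + (-115 - 79)*(-203)) = -145778 + ((-5 - 44) - 194*(-203)) = -145778 + (-49 + 39382) = -145778 + 39333 = -106445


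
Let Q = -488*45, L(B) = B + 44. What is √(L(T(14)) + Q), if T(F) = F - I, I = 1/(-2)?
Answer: 3*I*√9734/2 ≈ 147.99*I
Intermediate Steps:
I = -½ ≈ -0.50000
T(F) = ½ + F (T(F) = F - 1*(-½) = F + ½ = ½ + F)
L(B) = 44 + B
Q = -21960
√(L(T(14)) + Q) = √((44 + (½ + 14)) - 21960) = √((44 + 29/2) - 21960) = √(117/2 - 21960) = √(-43803/2) = 3*I*√9734/2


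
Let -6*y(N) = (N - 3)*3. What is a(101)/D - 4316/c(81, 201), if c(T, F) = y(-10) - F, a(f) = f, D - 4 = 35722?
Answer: 308426121/13897414 ≈ 22.193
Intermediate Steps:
D = 35726 (D = 4 + 35722 = 35726)
y(N) = 3/2 - N/2 (y(N) = -(N - 3)*3/6 = -(-3 + N)*3/6 = -(-9 + 3*N)/6 = 3/2 - N/2)
c(T, F) = 13/2 - F (c(T, F) = (3/2 - 1/2*(-10)) - F = (3/2 + 5) - F = 13/2 - F)
a(101)/D - 4316/c(81, 201) = 101/35726 - 4316/(13/2 - 1*201) = 101*(1/35726) - 4316/(13/2 - 201) = 101/35726 - 4316/(-389/2) = 101/35726 - 4316*(-2/389) = 101/35726 + 8632/389 = 308426121/13897414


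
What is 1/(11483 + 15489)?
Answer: 1/26972 ≈ 3.7075e-5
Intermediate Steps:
1/(11483 + 15489) = 1/26972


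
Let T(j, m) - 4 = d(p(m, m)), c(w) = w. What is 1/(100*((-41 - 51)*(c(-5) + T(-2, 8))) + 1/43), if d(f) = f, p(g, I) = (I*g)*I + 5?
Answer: -43/204129599 ≈ -2.1065e-7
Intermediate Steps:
p(g, I) = 5 + g*I² (p(g, I) = g*I² + 5 = 5 + g*I²)
T(j, m) = 9 + m³ (T(j, m) = 4 + (5 + m*m²) = 4 + (5 + m³) = 9 + m³)
1/(100*((-41 - 51)*(c(-5) + T(-2, 8))) + 1/43) = 1/(100*((-41 - 51)*(-5 + (9 + 8³))) + 1/43) = 1/(100*(-92*(-5 + (9 + 512))) + 1/43) = 1/(100*(-92*(-5 + 521)) + 1/43) = 1/(100*(-92*516) + 1/43) = 1/(100*(-47472) + 1/43) = 1/(-4747200 + 1/43) = 1/(-204129599/43) = -43/204129599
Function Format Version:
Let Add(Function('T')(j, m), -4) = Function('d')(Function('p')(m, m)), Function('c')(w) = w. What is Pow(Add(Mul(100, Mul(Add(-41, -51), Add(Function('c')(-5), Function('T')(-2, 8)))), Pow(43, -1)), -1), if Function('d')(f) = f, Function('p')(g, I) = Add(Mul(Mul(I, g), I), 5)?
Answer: Rational(-43, 204129599) ≈ -2.1065e-7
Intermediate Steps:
Function('p')(g, I) = Add(5, Mul(g, Pow(I, 2))) (Function('p')(g, I) = Add(Mul(g, Pow(I, 2)), 5) = Add(5, Mul(g, Pow(I, 2))))
Function('T')(j, m) = Add(9, Pow(m, 3)) (Function('T')(j, m) = Add(4, Add(5, Mul(m, Pow(m, 2)))) = Add(4, Add(5, Pow(m, 3))) = Add(9, Pow(m, 3)))
Pow(Add(Mul(100, Mul(Add(-41, -51), Add(Function('c')(-5), Function('T')(-2, 8)))), Pow(43, -1)), -1) = Pow(Add(Mul(100, Mul(Add(-41, -51), Add(-5, Add(9, Pow(8, 3))))), Pow(43, -1)), -1) = Pow(Add(Mul(100, Mul(-92, Add(-5, Add(9, 512)))), Rational(1, 43)), -1) = Pow(Add(Mul(100, Mul(-92, Add(-5, 521))), Rational(1, 43)), -1) = Pow(Add(Mul(100, Mul(-92, 516)), Rational(1, 43)), -1) = Pow(Add(Mul(100, -47472), Rational(1, 43)), -1) = Pow(Add(-4747200, Rational(1, 43)), -1) = Pow(Rational(-204129599, 43), -1) = Rational(-43, 204129599)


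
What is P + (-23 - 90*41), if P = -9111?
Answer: -12824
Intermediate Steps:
P + (-23 - 90*41) = -9111 + (-23 - 90*41) = -9111 + (-23 - 3690) = -9111 - 3713 = -12824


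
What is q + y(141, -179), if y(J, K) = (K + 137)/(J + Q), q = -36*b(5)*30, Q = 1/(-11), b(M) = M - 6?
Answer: 836769/775 ≈ 1079.7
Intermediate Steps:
b(M) = -6 + M
Q = -1/11 ≈ -0.090909
q = 1080 (q = -36*(-6 + 5)*30 = -36*(-1)*30 = 36*30 = 1080)
y(J, K) = (137 + K)/(-1/11 + J) (y(J, K) = (K + 137)/(J - 1/11) = (137 + K)/(-1/11 + J))
q + y(141, -179) = 1080 + 11*(137 - 179)/(-1 + 11*141) = 1080 + 11*(-42)/(-1 + 1551) = 1080 + 11*(-42)/1550 = 1080 + 11*(1/1550)*(-42) = 1080 - 231/775 = 836769/775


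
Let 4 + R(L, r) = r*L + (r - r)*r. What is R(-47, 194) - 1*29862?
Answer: -38984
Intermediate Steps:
R(L, r) = -4 + L*r (R(L, r) = -4 + (r*L + (r - r)*r) = -4 + (L*r + 0*r) = -4 + (L*r + 0) = -4 + L*r)
R(-47, 194) - 1*29862 = (-4 - 47*194) - 1*29862 = (-4 - 9118) - 29862 = -9122 - 29862 = -38984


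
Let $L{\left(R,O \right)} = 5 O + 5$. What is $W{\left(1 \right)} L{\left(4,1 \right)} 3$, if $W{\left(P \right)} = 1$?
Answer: $30$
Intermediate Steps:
$L{\left(R,O \right)} = 5 + 5 O$
$W{\left(1 \right)} L{\left(4,1 \right)} 3 = 1 \left(5 + 5 \cdot 1\right) 3 = 1 \left(5 + 5\right) 3 = 1 \cdot 10 \cdot 3 = 10 \cdot 3 = 30$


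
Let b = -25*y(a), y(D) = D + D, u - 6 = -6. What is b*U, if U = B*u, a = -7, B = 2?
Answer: 0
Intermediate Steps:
u = 0 (u = 6 - 6 = 0)
y(D) = 2*D
U = 0 (U = 2*0 = 0)
b = 350 (b = -50*(-7) = -25*(-14) = 350)
b*U = 350*0 = 0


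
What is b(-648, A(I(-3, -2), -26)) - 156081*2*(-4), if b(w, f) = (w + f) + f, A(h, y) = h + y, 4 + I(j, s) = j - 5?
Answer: 1247924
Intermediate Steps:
I(j, s) = -9 + j (I(j, s) = -4 + (j - 5) = -4 + (-5 + j) = -9 + j)
b(w, f) = w + 2*f (b(w, f) = (f + w) + f = w + 2*f)
b(-648, A(I(-3, -2), -26)) - 156081*2*(-4) = (-648 + 2*((-9 - 3) - 26)) - 156081*2*(-4) = (-648 + 2*(-12 - 26)) - 156081*(-8) = (-648 + 2*(-38)) - 1*(-1248648) = (-648 - 76) + 1248648 = -724 + 1248648 = 1247924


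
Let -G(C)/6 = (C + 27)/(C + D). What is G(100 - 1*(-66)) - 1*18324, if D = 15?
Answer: -3317802/181 ≈ -18330.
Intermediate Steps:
G(C) = -6*(27 + C)/(15 + C) (G(C) = -6*(C + 27)/(C + 15) = -6*(27 + C)/(15 + C))
G(100 - 1*(-66)) - 1*18324 = 6*(-27 - (100 - 1*(-66)))/(15 + (100 - 1*(-66))) - 1*18324 = 6*(-27 - (100 + 66))/(15 + (100 + 66)) - 18324 = 6*(-27 - 1*166)/(15 + 166) - 18324 = 6*(-27 - 166)/181 - 18324 = 6*(1/181)*(-193) - 18324 = -1158/181 - 18324 = -3317802/181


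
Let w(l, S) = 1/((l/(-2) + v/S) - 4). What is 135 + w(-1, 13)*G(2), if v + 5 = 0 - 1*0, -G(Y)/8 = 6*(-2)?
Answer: 11139/101 ≈ 110.29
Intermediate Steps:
G(Y) = 96 (G(Y) = -48*(-2) = -8*(-12) = 96)
v = -5 (v = -5 + (0 - 1*0) = -5 + (0 + 0) = -5 + 0 = -5)
w(l, S) = 1/(-4 - 5/S - l/2) (w(l, S) = 1/((l/(-2) - 5/S) - 4) = 1/((l*(-½) - 5/S) - 4) = 1/((-l/2 - 5/S) - 4) = 1/((-5/S - l/2) - 4) = 1/(-4 - 5/S - l/2))
135 + w(-1, 13)*G(2) = 135 - 2*13/(10 + 8*13 + 13*(-1))*96 = 135 - 2*13/(10 + 104 - 13)*96 = 135 - 2*13/101*96 = 135 - 2*13*1/101*96 = 135 - 26/101*96 = 135 - 2496/101 = 11139/101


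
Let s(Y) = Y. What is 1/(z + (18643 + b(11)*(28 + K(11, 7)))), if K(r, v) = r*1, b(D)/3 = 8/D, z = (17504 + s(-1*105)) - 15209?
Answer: 11/230099 ≈ 4.7805e-5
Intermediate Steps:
z = 2190 (z = (17504 - 1*105) - 15209 = (17504 - 105) - 15209 = 17399 - 15209 = 2190)
b(D) = 24/D (b(D) = 3*(8/D) = 24/D)
K(r, v) = r
1/(z + (18643 + b(11)*(28 + K(11, 7)))) = 1/(2190 + (18643 + (24/11)*(28 + 11))) = 1/(2190 + (18643 + (24*(1/11))*39)) = 1/(2190 + (18643 + (24/11)*39)) = 1/(2190 + (18643 + 936/11)) = 1/(2190 + 206009/11) = 1/(230099/11) = 11/230099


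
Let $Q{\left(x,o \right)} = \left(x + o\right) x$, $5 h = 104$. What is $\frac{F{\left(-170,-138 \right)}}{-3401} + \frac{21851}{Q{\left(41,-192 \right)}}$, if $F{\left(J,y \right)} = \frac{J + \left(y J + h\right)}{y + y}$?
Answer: $- \frac{50916730283}{14528357790} \approx -3.5046$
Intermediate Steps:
$h = \frac{104}{5}$ ($h = \frac{1}{5} \cdot 104 = \frac{104}{5} \approx 20.8$)
$Q{\left(x,o \right)} = x \left(o + x\right)$ ($Q{\left(x,o \right)} = \left(o + x\right) x = x \left(o + x\right)$)
$F{\left(J,y \right)} = \frac{\frac{104}{5} + J + J y}{2 y}$ ($F{\left(J,y \right)} = \frac{J + \left(y J + \frac{104}{5}\right)}{y + y} = \frac{J + \left(J y + \frac{104}{5}\right)}{2 y} = \left(J + \left(\frac{104}{5} + J y\right)\right) \frac{1}{2 y} = \left(\frac{104}{5} + J + J y\right) \frac{1}{2 y} = \frac{\frac{104}{5} + J + J y}{2 y}$)
$\frac{F{\left(-170,-138 \right)}}{-3401} + \frac{21851}{Q{\left(41,-192 \right)}} = \frac{\frac{1}{10} \frac{1}{-138} \left(104 + 5 \left(-170\right) + 5 \left(-170\right) \left(-138\right)\right)}{-3401} + \frac{21851}{41 \left(-192 + 41\right)} = \frac{1}{10} \left(- \frac{1}{138}\right) \left(104 - 850 + 117300\right) \left(- \frac{1}{3401}\right) + \frac{21851}{41 \left(-151\right)} = \frac{1}{10} \left(- \frac{1}{138}\right) 116554 \left(- \frac{1}{3401}\right) + \frac{21851}{-6191} = \left(- \frac{58277}{690}\right) \left(- \frac{1}{3401}\right) + 21851 \left(- \frac{1}{6191}\right) = \frac{58277}{2346690} - \frac{21851}{6191} = - \frac{50916730283}{14528357790}$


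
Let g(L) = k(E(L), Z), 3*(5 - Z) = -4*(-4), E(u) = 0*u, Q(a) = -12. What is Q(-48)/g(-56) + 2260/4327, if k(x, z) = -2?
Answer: 28222/4327 ≈ 6.5223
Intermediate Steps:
E(u) = 0
Z = -⅓ (Z = 5 - (-4)*(-4)/3 = 5 - ⅓*16 = 5 - 16/3 = -⅓ ≈ -0.33333)
g(L) = -2
Q(-48)/g(-56) + 2260/4327 = -12/(-2) + 2260/4327 = -12*(-½) + 2260*(1/4327) = 6 + 2260/4327 = 28222/4327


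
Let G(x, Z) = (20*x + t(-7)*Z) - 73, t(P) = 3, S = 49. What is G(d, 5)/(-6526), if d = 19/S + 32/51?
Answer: 47101/8154237 ≈ 0.0057763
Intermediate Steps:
d = 2537/2499 (d = 19/49 + 32/51 = 2537/2499 ≈ 1.0152)
G(x, Z) = -73 + 3*Z + 20*x (G(x, Z) = (20*x + 3*Z) - 73 = (3*Z + 20*x) - 73 = -73 + 3*Z + 20*x)
G(d, 5)/(-6526) = (-73 + 3*5 + 20*(2537/2499))/(-6526) = (-73 + 15 + 50740/2499)*(-1/6526) = -94202/2499*(-1/6526) = 47101/8154237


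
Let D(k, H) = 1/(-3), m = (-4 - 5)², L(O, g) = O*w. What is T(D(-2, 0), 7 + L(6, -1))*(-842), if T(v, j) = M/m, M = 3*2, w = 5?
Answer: -1684/27 ≈ -62.370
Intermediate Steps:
L(O, g) = 5*O (L(O, g) = O*5 = 5*O)
M = 6
m = 81 (m = (-9)² = 81)
D(k, H) = -⅓ (D(k, H) = 1*(-⅓) = -⅓)
T(v, j) = 2/27 (T(v, j) = 6/81 = 6*(1/81) = 2/27)
T(D(-2, 0), 7 + L(6, -1))*(-842) = (2/27)*(-842) = -1684/27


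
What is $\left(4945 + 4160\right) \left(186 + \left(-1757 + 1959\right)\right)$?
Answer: $3532740$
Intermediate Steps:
$\left(4945 + 4160\right) \left(186 + \left(-1757 + 1959\right)\right) = 9105 \left(186 + 202\right) = 9105 \cdot 388 = 3532740$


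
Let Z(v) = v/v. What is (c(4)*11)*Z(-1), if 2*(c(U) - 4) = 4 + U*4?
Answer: 154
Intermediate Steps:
c(U) = 6 + 2*U (c(U) = 4 + (4 + U*4)/2 = 4 + (4 + 4*U)/2 = 4 + (2 + 2*U) = 6 + 2*U)
Z(v) = 1
(c(4)*11)*Z(-1) = ((6 + 2*4)*11)*1 = ((6 + 8)*11)*1 = (14*11)*1 = 154*1 = 154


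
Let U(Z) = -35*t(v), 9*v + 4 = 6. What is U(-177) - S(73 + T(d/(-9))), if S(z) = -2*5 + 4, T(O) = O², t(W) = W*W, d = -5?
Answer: 346/81 ≈ 4.2716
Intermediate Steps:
v = 2/9 (v = -4/9 + (⅑)*6 = -4/9 + ⅔ = 2/9 ≈ 0.22222)
t(W) = W²
S(z) = -6 (S(z) = -10 + 4 = -6)
U(Z) = -140/81 (U(Z) = -35*(2/9)² = -35*4/81 = -140/81)
U(-177) - S(73 + T(d/(-9))) = -140/81 - 1*(-6) = -140/81 + 6 = 346/81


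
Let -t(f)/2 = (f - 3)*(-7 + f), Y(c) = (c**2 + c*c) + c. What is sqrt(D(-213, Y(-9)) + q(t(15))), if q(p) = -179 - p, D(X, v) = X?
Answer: 10*I*sqrt(2) ≈ 14.142*I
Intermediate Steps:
Y(c) = c + 2*c**2 (Y(c) = (c**2 + c**2) + c = 2*c**2 + c = c + 2*c**2)
t(f) = -2*(-7 + f)*(-3 + f) (t(f) = -2*(f - 3)*(-7 + f) = -2*(-3 + f)*(-7 + f) = -2*(-7 + f)*(-3 + f))
sqrt(D(-213, Y(-9)) + q(t(15))) = sqrt(-213 + (-179 - (-42 - 2*15**2 + 20*15))) = sqrt(-213 + (-179 - (-42 - 2*225 + 300))) = sqrt(-213 + (-179 - (-42 - 450 + 300))) = sqrt(-213 + (-179 - 1*(-192))) = sqrt(-213 + (-179 + 192)) = sqrt(-213 + 13) = sqrt(-200) = 10*I*sqrt(2)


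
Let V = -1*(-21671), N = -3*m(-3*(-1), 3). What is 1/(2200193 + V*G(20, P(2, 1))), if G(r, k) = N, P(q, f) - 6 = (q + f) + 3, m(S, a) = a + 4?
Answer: 1/1745102 ≈ 5.7303e-7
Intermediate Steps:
m(S, a) = 4 + a
P(q, f) = 9 + f + q (P(q, f) = 6 + ((q + f) + 3) = 6 + ((f + q) + 3) = 6 + (3 + f + q) = 9 + f + q)
N = -21 (N = -3*(4 + 3) = -3*7 = -21)
G(r, k) = -21
V = 21671
1/(2200193 + V*G(20, P(2, 1))) = 1/(2200193 + 21671*(-21)) = 1/(2200193 - 455091) = 1/1745102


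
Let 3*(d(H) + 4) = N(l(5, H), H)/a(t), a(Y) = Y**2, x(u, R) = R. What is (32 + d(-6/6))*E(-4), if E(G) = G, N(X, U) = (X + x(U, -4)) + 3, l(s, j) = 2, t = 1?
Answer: -340/3 ≈ -113.33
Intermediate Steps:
N(X, U) = -1 + X (N(X, U) = (X - 4) + 3 = (-4 + X) + 3 = -1 + X)
d(H) = -11/3 (d(H) = -4 + ((-1 + 2)/(1**2))/3 = -4 + (1/1)/3 = -4 + (1*1)/3 = -4 + (1/3)*1 = -4 + 1/3 = -11/3)
(32 + d(-6/6))*E(-4) = (32 - 11/3)*(-4) = (85/3)*(-4) = -340/3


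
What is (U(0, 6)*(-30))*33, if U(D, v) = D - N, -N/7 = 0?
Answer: 0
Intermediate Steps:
N = 0 (N = -7*0 = 0)
U(D, v) = D (U(D, v) = D - 1*0 = D + 0 = D)
(U(0, 6)*(-30))*33 = (0*(-30))*33 = 0*33 = 0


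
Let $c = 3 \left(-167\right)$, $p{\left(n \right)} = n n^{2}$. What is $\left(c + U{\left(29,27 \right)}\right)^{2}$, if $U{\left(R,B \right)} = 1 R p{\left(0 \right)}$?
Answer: $251001$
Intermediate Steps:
$p{\left(n \right)} = n^{3}$
$U{\left(R,B \right)} = 0$ ($U{\left(R,B \right)} = 1 R 0^{3} = R 0 = 0$)
$c = -501$
$\left(c + U{\left(29,27 \right)}\right)^{2} = \left(-501 + 0\right)^{2} = \left(-501\right)^{2} = 251001$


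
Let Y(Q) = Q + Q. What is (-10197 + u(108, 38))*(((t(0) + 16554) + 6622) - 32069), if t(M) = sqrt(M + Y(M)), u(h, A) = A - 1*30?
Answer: 90610777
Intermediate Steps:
u(h, A) = -30 + A (u(h, A) = A - 30 = -30 + A)
Y(Q) = 2*Q
t(M) = sqrt(3)*sqrt(M) (t(M) = sqrt(M + 2*M) = sqrt(3*M) = sqrt(3)*sqrt(M))
(-10197 + u(108, 38))*(((t(0) + 16554) + 6622) - 32069) = (-10197 + (-30 + 38))*(((sqrt(3)*sqrt(0) + 16554) + 6622) - 32069) = (-10197 + 8)*(((sqrt(3)*0 + 16554) + 6622) - 32069) = -10189*(((0 + 16554) + 6622) - 32069) = -10189*((16554 + 6622) - 32069) = -10189*(23176 - 32069) = -10189*(-8893) = 90610777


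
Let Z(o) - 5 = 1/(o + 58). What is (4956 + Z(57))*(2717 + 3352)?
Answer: 3462461604/115 ≈ 3.0108e+7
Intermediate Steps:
Z(o) = 5 + 1/(58 + o) (Z(o) = 5 + 1/(o + 58) = 5 + 1/(58 + o))
(4956 + Z(57))*(2717 + 3352) = (4956 + (291 + 5*57)/(58 + 57))*(2717 + 3352) = (4956 + (291 + 285)/115)*6069 = (4956 + (1/115)*576)*6069 = (4956 + 576/115)*6069 = (570516/115)*6069 = 3462461604/115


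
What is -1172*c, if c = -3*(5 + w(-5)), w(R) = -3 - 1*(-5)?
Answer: 24612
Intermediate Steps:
w(R) = 2 (w(R) = -3 + 5 = 2)
c = -21 (c = -3*(5 + 2) = -3*7 = -21)
-1172*c = -1172*(-21) = 24612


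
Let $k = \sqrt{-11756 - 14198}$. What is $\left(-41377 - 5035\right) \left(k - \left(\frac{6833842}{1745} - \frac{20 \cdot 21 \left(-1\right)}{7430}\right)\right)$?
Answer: $\frac{235662401789152}{1296535} - 46412 i \sqrt{25954} \approx 1.8176 \cdot 10^{8} - 7.4771 \cdot 10^{6} i$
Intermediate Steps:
$k = i \sqrt{25954}$ ($k = \sqrt{-25954} = i \sqrt{25954} \approx 161.1 i$)
$\left(-41377 - 5035\right) \left(k - \left(\frac{6833842}{1745} - \frac{20 \cdot 21 \left(-1\right)}{7430}\right)\right) = \left(-41377 - 5035\right) \left(i \sqrt{25954} - \left(\frac{6833842}{1745} - \frac{20 \cdot 21 \left(-1\right)}{7430}\right)\right) = - 46412 \left(i \sqrt{25954} - \left(\frac{6833842}{1745} - 420 \left(-1\right) \frac{1}{7430}\right)\right) = - 46412 \left(i \sqrt{25954} + \left(\left(2626 + \left(\frac{1323}{1745} - \frac{42}{743}\right)\right) - 6543\right)\right) = - 46412 \left(i \sqrt{25954} + \left(\left(2626 + \frac{909699}{1296535}\right) - 6543\right)\right) = - 46412 \left(i \sqrt{25954} + \left(\frac{3405610609}{1296535} - 6543\right)\right) = - 46412 \left(i \sqrt{25954} - \frac{5077617896}{1296535}\right) = - 46412 \left(- \frac{5077617896}{1296535} + i \sqrt{25954}\right) = \frac{235662401789152}{1296535} - 46412 i \sqrt{25954}$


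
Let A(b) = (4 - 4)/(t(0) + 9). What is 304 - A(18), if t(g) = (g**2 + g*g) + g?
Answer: 304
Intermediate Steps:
t(g) = g + 2*g**2 (t(g) = (g**2 + g**2) + g = 2*g**2 + g = g + 2*g**2)
A(b) = 0 (A(b) = (4 - 4)/(0*(1 + 2*0) + 9) = 0/(0*(1 + 0) + 9) = 0/(0*1 + 9) = 0/(0 + 9) = 0/9 = 0*(1/9) = 0)
304 - A(18) = 304 - 1*0 = 304 + 0 = 304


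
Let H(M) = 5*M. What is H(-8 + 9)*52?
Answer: 260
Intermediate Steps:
H(-8 + 9)*52 = (5*(-8 + 9))*52 = (5*1)*52 = 5*52 = 260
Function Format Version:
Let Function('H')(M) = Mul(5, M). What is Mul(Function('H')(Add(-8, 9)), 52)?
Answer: 260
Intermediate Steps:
Mul(Function('H')(Add(-8, 9)), 52) = Mul(Mul(5, Add(-8, 9)), 52) = Mul(Mul(5, 1), 52) = Mul(5, 52) = 260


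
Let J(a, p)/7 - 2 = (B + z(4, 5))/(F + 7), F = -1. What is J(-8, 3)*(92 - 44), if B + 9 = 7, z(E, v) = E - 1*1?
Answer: 728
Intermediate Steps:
z(E, v) = -1 + E (z(E, v) = E - 1 = -1 + E)
B = -2 (B = -9 + 7 = -2)
J(a, p) = 91/6 (J(a, p) = 14 + 7*((-2 + (-1 + 4))/(-1 + 7)) = 14 + 7*((-2 + 3)/6) = 14 + 7*(1*(⅙)) = 14 + 7*(⅙) = 14 + 7/6 = 91/6)
J(-8, 3)*(92 - 44) = 91*(92 - 44)/6 = (91/6)*48 = 728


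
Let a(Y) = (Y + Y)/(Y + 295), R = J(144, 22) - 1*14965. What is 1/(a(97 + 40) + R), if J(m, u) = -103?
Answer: -216/3254551 ≈ -6.6369e-5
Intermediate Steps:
R = -15068 (R = -103 - 1*14965 = -103 - 14965 = -15068)
a(Y) = 2*Y/(295 + Y) (a(Y) = (2*Y)/(295 + Y) = 2*Y/(295 + Y))
1/(a(97 + 40) + R) = 1/(2*(97 + 40)/(295 + (97 + 40)) - 15068) = 1/(2*137/(295 + 137) - 15068) = 1/(2*137/432 - 15068) = 1/(2*137*(1/432) - 15068) = 1/(137/216 - 15068) = 1/(-3254551/216) = -216/3254551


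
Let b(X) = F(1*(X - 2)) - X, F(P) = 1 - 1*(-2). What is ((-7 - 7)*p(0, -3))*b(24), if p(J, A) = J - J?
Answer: 0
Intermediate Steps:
F(P) = 3 (F(P) = 1 + 2 = 3)
b(X) = 3 - X
p(J, A) = 0
((-7 - 7)*p(0, -3))*b(24) = ((-7 - 7)*0)*(3 - 1*24) = (-14*0)*(3 - 24) = 0*(-21) = 0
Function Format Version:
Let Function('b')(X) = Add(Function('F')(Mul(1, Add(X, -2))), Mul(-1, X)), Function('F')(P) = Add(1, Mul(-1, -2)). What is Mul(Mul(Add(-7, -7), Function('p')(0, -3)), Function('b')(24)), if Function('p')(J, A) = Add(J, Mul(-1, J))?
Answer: 0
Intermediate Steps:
Function('F')(P) = 3 (Function('F')(P) = Add(1, 2) = 3)
Function('b')(X) = Add(3, Mul(-1, X))
Function('p')(J, A) = 0
Mul(Mul(Add(-7, -7), Function('p')(0, -3)), Function('b')(24)) = Mul(Mul(Add(-7, -7), 0), Add(3, Mul(-1, 24))) = Mul(Mul(-14, 0), Add(3, -24)) = Mul(0, -21) = 0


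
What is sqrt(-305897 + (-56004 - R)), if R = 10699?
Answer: 90*I*sqrt(46) ≈ 610.41*I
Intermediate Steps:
sqrt(-305897 + (-56004 - R)) = sqrt(-305897 + (-56004 - 1*10699)) = sqrt(-305897 + (-56004 - 10699)) = sqrt(-305897 - 66703) = sqrt(-372600) = 90*I*sqrt(46)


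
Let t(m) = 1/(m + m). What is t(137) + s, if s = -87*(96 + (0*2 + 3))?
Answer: -2359961/274 ≈ -8613.0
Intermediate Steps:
t(m) = 1/(2*m)
s = -8613 (s = -87*(96 + (0 + 3)) = -87*(96 + 3) = -87*99 = -8613)
t(137) + s = (½)/137 - 8613 = (½)*(1/137) - 8613 = 1/274 - 8613 = -2359961/274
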